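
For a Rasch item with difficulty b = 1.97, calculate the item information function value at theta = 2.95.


P = 1/(1+exp(-(2.95-1.97))) = 0.7271
I = P*(1-P) = 0.7271 * 0.2729
I = 0.1984

0.1984


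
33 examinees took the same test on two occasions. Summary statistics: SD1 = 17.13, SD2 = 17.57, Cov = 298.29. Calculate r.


r = cov(X,Y) / (SD_X * SD_Y)
r = 298.29 / (17.13 * 17.57)
r = 298.29 / 300.9741
r = 0.9911

0.9911


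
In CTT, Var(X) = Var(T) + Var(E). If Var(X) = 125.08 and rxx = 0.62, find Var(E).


var_true = rxx * var_obs = 0.62 * 125.08 = 77.5496
var_error = var_obs - var_true
var_error = 125.08 - 77.5496
var_error = 47.5304

47.5304


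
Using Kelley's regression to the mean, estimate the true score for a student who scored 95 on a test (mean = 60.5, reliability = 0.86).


T_est = rxx * X + (1 - rxx) * mean
T_est = 0.86 * 95 + 0.14 * 60.5
T_est = 81.7 + 8.47
T_est = 90.17

90.17


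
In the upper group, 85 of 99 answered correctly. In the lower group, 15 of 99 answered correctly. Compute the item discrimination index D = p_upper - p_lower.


p_upper = 85/99 = 0.8586
p_lower = 15/99 = 0.1515
D = 0.8586 - 0.1515 = 0.7071

0.7071


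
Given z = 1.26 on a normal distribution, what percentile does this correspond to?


CDF(z) = 0.5 * (1 + erf(z/sqrt(2)))
erf(0.891) = 0.7923
CDF = 0.8962
Percentile rank = 0.8962 * 100 = 89.62

89.62


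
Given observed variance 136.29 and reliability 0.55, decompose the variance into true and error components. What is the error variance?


var_true = rxx * var_obs = 0.55 * 136.29 = 74.9595
var_error = var_obs - var_true
var_error = 136.29 - 74.9595
var_error = 61.3305

61.3305


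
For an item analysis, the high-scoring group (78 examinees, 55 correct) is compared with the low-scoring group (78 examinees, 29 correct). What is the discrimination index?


p_upper = 55/78 = 0.7051
p_lower = 29/78 = 0.3718
D = 0.7051 - 0.3718 = 0.3333

0.3333


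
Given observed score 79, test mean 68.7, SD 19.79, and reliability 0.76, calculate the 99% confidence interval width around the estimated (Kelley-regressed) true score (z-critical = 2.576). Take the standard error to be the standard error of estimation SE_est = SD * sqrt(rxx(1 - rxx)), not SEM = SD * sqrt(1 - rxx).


True score estimate = 0.76*79 + 0.24*68.7 = 76.528
SE_est = SD * sqrt(rxx * (1 - rxx)) = 19.79 * sqrt(0.76 * 0.24) = 19.79 * sqrt(0.1824) = 8.451975
CI = T_est +/- z * SE_est, so width = 2 * z * SE_est = 2 * 2.576 * 8.451975
Width = 43.5446

43.5446


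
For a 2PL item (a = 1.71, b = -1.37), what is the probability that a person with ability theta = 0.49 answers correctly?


a*(theta - b) = 1.71 * (0.49 - -1.37) = 3.1806
exp(-3.1806) = 0.0416
P = 1 / (1 + 0.0416)
P = 0.9601

0.9601


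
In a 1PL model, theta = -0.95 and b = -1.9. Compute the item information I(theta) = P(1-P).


P = 1/(1+exp(-(-0.95--1.9))) = 0.7211
I = P*(1-P) = 0.7211 * 0.2789
I = 0.2011

0.2011


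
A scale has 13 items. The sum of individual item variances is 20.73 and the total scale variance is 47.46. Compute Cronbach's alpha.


alpha = (k/(k-1)) * (1 - sum(si^2)/s_total^2)
= (13/12) * (1 - 20.73/47.46)
alpha = 0.6101

0.6101


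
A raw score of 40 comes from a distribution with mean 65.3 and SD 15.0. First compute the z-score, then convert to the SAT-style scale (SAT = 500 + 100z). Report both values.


z = (X - mean) / SD = (40 - 65.3) / 15.0
z = -25.3 / 15.0
z = -1.6867
SAT-scale = SAT = 500 + 100z
Carry z at full precision (z = -25.3 / 15.0) into the conversion:
SAT-scale = 500 + 100 * (-25.3 / 15.0) = 500 + -2530 / 15.0
SAT-scale = 500 + -168.6667
SAT-scale = 331.3333

331.3333


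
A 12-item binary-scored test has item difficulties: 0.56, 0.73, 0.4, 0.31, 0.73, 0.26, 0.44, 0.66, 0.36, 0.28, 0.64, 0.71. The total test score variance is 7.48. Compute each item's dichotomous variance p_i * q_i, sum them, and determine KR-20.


For each item, compute p_i * q_i:
  Item 1: 0.56 * 0.44 = 0.2464
  Item 2: 0.73 * 0.27 = 0.1971
  Item 3: 0.4 * 0.6 = 0.24
  Item 4: 0.31 * 0.69 = 0.2139
  Item 5: 0.73 * 0.27 = 0.1971
  Item 6: 0.26 * 0.74 = 0.1924
  Item 7: 0.44 * 0.56 = 0.2464
  Item 8: 0.66 * 0.34 = 0.2244
  Item 9: 0.36 * 0.64 = 0.2304
  Item 10: 0.28 * 0.72 = 0.2016
  Item 11: 0.64 * 0.36 = 0.2304
  Item 12: 0.71 * 0.29 = 0.2059
Sum(p_i * q_i) = 0.2464 + 0.1971 + 0.24 + 0.2139 + 0.1971 + 0.1924 + 0.2464 + 0.2244 + 0.2304 + 0.2016 + 0.2304 + 0.2059 = 2.626
KR-20 = (k/(k-1)) * (1 - Sum(p_i*q_i) / Var_total)
= (12/11) * (1 - 2.626/7.48)
= 1.0909 * 0.6489
KR-20 = 0.7079

0.7079


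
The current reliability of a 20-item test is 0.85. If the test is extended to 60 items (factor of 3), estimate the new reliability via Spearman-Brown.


r_new = (n * rxx) / (1 + (n-1) * rxx)
r_new = (3 * 0.85) / (1 + 2 * 0.85)
r_new = 2.55 / 2.7
r_new = 0.9444

0.9444


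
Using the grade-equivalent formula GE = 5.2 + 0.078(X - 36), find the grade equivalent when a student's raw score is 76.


raw - median = 76 - 36 = 40
slope * diff = 0.078 * 40 = 3.12
GE = 5.2 + 3.12
GE = 8.32

8.32


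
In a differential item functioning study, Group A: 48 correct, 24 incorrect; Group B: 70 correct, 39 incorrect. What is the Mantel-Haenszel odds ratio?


Odds_A = 48/24 = 2.0
Odds_B = 70/39 = 1.7949
OR = Odds_A / Odds_B = 2.0 / 1.7949
Exactly, OR = (48 * 39) / (24 * 70) = 1872 / 1680
OR = 1.1143

1.1143


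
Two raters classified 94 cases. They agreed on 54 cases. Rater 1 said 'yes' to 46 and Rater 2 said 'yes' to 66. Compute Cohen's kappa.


P_o = 54/94 = 0.574468
P_e = (46*66 + 48*28) / 8836 = 0.495699
kappa = (P_o - P_e) / (1 - P_e)
kappa = (0.574468 - 0.495699) / (1 - 0.495699)
kappa = 0.1562

0.1562


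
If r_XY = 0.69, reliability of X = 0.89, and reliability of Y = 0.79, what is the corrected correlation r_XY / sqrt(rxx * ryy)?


r_corrected = rxy / sqrt(rxx * ryy)
= 0.69 / sqrt(0.89 * 0.79)
= 0.69 / sqrt(0.7031)
= 0.69 / 0.838511
r_corrected = 0.8229

0.8229


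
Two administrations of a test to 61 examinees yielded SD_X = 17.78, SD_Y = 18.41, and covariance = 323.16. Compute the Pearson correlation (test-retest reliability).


r = cov(X,Y) / (SD_X * SD_Y)
r = 323.16 / (17.78 * 18.41)
r = 323.16 / 327.3298
r = 0.9873

0.9873


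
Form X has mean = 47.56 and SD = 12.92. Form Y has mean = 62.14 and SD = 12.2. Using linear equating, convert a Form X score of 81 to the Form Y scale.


slope = SD_Y / SD_X = 12.2 / 12.92 ~ 0.9443
intercept = mean_Y - slope * mean_X = 62.14 - (12.2 / 12.92) * 47.56 ~ 17.2304
Y = slope * X + intercept. To avoid rounding drift from the rounded slope/intercept, evaluate the equivalent form Y = mean_Y + SD_Y * (X - mean_X) / SD_X at full precision:
Y = 62.14 + 12.2 * (81 - 47.56) / 12.92
Y = 62.14 + 12.2 * 33.44 / 12.92
Y = 62.14 + 407.968 / 12.92
Y = 62.14 + 31.5765
Y = 93.7165

93.7165


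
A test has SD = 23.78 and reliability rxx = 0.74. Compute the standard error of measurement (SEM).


SEM = SD * sqrt(1 - rxx)
SEM = 23.78 * sqrt(1 - 0.74)
SEM = 23.78 * sqrt(0.26) = 23.78 * 0.509902
SEM = 12.1255

12.1255


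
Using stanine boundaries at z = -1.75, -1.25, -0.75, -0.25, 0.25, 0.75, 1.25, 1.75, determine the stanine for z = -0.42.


Stanine boundaries: [-1.75, -1.25, -0.75, -0.25, 0.25, 0.75, 1.25, 1.75]
z = -0.42
Check each boundary:
  z >= -1.75 -> could be stanine 2
  z >= -1.25 -> could be stanine 3
  z >= -0.75 -> could be stanine 4
  z < -0.25
  z < 0.25
  z < 0.75
  z < 1.25
  z < 1.75
Highest qualifying boundary gives stanine = 4

4


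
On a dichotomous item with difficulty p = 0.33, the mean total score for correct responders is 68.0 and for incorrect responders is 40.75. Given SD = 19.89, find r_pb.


q = 1 - p = 0.67
rpb = ((M1 - M0) / SD) * sqrt(p * q)
rpb = ((68.0 - 40.75) / 19.89) * sqrt(0.33 * 0.67)
rpb = 0.6442

0.6442


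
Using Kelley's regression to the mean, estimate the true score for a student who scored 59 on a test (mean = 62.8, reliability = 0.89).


T_est = rxx * X + (1 - rxx) * mean
T_est = 0.89 * 59 + 0.11 * 62.8
T_est = 52.51 + 6.908
T_est = 59.418

59.418


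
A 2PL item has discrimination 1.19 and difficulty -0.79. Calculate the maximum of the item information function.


For 2PL, max info at theta = b = -0.79
I_max = a^2 / 4 = 1.19^2 / 4
= 1.4161 / 4
I_max = 0.354

0.354


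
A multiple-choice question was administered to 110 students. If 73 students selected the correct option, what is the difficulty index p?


Item difficulty p = number correct / total examinees
p = 73 / 110
p = 0.6636

0.6636


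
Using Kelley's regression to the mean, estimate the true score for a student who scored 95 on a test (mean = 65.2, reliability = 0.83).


T_est = rxx * X + (1 - rxx) * mean
T_est = 0.83 * 95 + 0.17 * 65.2
T_est = 78.85 + 11.084
T_est = 89.934

89.934


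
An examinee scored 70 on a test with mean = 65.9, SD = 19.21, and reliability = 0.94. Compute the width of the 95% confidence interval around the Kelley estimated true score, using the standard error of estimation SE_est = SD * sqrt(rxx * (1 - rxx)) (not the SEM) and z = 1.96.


True score estimate = 0.94*70 + 0.06*65.9 = 69.754
SE_est = SD * sqrt(rxx * (1 - rxx)) = 19.21 * sqrt(0.94 * 0.06) = 19.21 * sqrt(0.0564) = 4.562122
CI = T_est +/- z * SE_est, so width = 2 * z * SE_est = 2 * 1.96 * 4.562122
Width = 17.8835

17.8835


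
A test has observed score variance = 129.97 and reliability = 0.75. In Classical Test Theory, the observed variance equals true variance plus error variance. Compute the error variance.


var_true = rxx * var_obs = 0.75 * 129.97 = 97.4775
var_error = var_obs - var_true
var_error = 129.97 - 97.4775
var_error = 32.4925

32.4925


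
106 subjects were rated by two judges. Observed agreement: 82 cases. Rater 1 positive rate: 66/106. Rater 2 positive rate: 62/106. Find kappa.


P_o = 82/106 = 0.773585
P_e = (66*62 + 40*44) / 11236 = 0.520826
kappa = (P_o - P_e) / (1 - P_e)
kappa = (0.773585 - 0.520826) / (1 - 0.520826)
kappa = 0.5275

0.5275


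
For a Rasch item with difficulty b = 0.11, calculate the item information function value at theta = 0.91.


P = 1/(1+exp(-(0.91-0.11))) = 0.69
I = P*(1-P) = 0.69 * 0.31
I = 0.2139

0.2139


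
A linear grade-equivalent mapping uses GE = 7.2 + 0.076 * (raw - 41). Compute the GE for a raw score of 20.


raw - median = 20 - 41 = -21
slope * diff = 0.076 * -21 = -1.596
GE = 7.2 + -1.596
GE = 5.604

5.604


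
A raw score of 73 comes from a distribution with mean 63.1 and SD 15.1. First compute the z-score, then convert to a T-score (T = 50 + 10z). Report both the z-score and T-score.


z = (X - mean) / SD = (73 - 63.1) / 15.1
z = 9.9 / 15.1
z = 0.6556
T-score = T = 50 + 10z
Carry z at full precision (z = 9.9 / 15.1) into the conversion:
T-score = 50 + 10 * (9.9 / 15.1) = 50 + 99 / 15.1
T-score = 50 + 6.5563
T-score = 56.5563

56.5563


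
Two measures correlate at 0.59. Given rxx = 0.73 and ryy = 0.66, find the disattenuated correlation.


r_corrected = rxy / sqrt(rxx * ryy)
= 0.59 / sqrt(0.73 * 0.66)
= 0.59 / sqrt(0.4818)
= 0.59 / 0.694118
r_corrected = 0.85

0.85


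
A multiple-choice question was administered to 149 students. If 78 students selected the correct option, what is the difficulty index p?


Item difficulty p = number correct / total examinees
p = 78 / 149
p = 0.5235

0.5235


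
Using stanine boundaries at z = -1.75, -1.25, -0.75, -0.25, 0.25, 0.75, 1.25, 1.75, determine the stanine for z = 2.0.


Stanine boundaries: [-1.75, -1.25, -0.75, -0.25, 0.25, 0.75, 1.25, 1.75]
z = 2.0
Check each boundary:
  z >= -1.75 -> could be stanine 2
  z >= -1.25 -> could be stanine 3
  z >= -0.75 -> could be stanine 4
  z >= -0.25 -> could be stanine 5
  z >= 0.25 -> could be stanine 6
  z >= 0.75 -> could be stanine 7
  z >= 1.25 -> could be stanine 8
  z >= 1.75 -> could be stanine 9
Highest qualifying boundary gives stanine = 9

9


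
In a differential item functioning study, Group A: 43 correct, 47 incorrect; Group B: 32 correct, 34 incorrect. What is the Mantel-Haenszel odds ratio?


Odds_A = 43/47 = 0.9149
Odds_B = 32/34 = 0.9412
OR = Odds_A / Odds_B = 0.9149 / 0.9412
Exactly, OR = (43 * 34) / (47 * 32) = 1462 / 1504
OR = 0.9721

0.9721


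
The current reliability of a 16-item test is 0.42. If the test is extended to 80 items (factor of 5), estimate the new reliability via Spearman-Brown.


r_new = (n * rxx) / (1 + (n-1) * rxx)
r_new = (5 * 0.42) / (1 + 4 * 0.42)
r_new = 2.1 / 2.68
r_new = 0.7836

0.7836


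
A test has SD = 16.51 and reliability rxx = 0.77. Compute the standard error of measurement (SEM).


SEM = SD * sqrt(1 - rxx)
SEM = 16.51 * sqrt(1 - 0.77)
SEM = 16.51 * sqrt(0.23) = 16.51 * 0.479583
SEM = 7.9179

7.9179


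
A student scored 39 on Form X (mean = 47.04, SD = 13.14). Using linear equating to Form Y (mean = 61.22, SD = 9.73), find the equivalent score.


slope = SD_Y / SD_X = 9.73 / 13.14 ~ 0.7405
intercept = mean_Y - slope * mean_X = 61.22 - (9.73 / 13.14) * 47.04 ~ 26.3875
Y = slope * X + intercept. To avoid rounding drift from the rounded slope/intercept, evaluate the equivalent form Y = mean_Y + SD_Y * (X - mean_X) / SD_X at full precision:
Y = 61.22 + 9.73 * (39 - 47.04) / 13.14
Y = 61.22 - 9.73 * 8.04 / 13.14
Y = 61.22 - 78.2292 / 13.14
Y = 61.22 - 5.9535
Y = 55.2665

55.2665


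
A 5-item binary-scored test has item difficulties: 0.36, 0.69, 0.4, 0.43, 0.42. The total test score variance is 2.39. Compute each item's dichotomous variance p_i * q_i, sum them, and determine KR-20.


For each item, compute p_i * q_i:
  Item 1: 0.36 * 0.64 = 0.2304
  Item 2: 0.69 * 0.31 = 0.2139
  Item 3: 0.4 * 0.6 = 0.24
  Item 4: 0.43 * 0.57 = 0.2451
  Item 5: 0.42 * 0.58 = 0.2436
Sum(p_i * q_i) = 0.2304 + 0.2139 + 0.24 + 0.2451 + 0.2436 = 1.173
KR-20 = (k/(k-1)) * (1 - Sum(p_i*q_i) / Var_total)
= (5/4) * (1 - 1.173/2.39)
= 1.25 * 0.5092
KR-20 = 0.6365

0.6365


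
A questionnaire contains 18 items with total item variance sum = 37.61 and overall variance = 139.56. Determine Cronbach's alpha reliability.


alpha = (k/(k-1)) * (1 - sum(si^2)/s_total^2)
= (18/17) * (1 - 37.61/139.56)
alpha = 0.7735

0.7735


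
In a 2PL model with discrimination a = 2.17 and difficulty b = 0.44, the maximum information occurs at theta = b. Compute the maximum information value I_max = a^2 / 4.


For 2PL, max info at theta = b = 0.44
I_max = a^2 / 4 = 2.17^2 / 4
= 4.7089 / 4
I_max = 1.1772

1.1772


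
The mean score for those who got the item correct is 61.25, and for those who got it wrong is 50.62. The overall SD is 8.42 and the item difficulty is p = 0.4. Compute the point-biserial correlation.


q = 1 - p = 0.6
rpb = ((M1 - M0) / SD) * sqrt(p * q)
rpb = ((61.25 - 50.62) / 8.42) * sqrt(0.4 * 0.6)
rpb = 0.6185

0.6185


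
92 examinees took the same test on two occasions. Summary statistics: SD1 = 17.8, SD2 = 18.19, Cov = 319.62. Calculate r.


r = cov(X,Y) / (SD_X * SD_Y)
r = 319.62 / (17.8 * 18.19)
r = 319.62 / 323.782
r = 0.9871

0.9871


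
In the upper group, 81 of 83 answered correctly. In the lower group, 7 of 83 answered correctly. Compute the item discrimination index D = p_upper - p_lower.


p_upper = 81/83 = 0.9759
p_lower = 7/83 = 0.0843
D = 0.9759 - 0.0843 = 0.8916

0.8916


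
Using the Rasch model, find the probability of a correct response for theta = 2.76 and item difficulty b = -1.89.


theta - b = 2.76 - -1.89 = 4.65
exp(-(theta - b)) = exp(-4.65) = 0.0096
P = 1 / (1 + 0.0096)
P = 0.9905

0.9905


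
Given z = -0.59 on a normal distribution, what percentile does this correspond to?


CDF(z) = 0.5 * (1 + erf(z/sqrt(2)))
erf(-0.4172) = -0.4448
CDF = 0.2776
Percentile rank = 0.2776 * 100 = 27.76

27.76


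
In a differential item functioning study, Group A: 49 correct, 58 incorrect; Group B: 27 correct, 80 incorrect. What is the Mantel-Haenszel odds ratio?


Odds_A = 49/58 = 0.8448
Odds_B = 27/80 = 0.3375
OR = Odds_A / Odds_B = 0.8448 / 0.3375
Exactly, OR = (49 * 80) / (58 * 27) = 3920 / 1566
OR = 2.5032

2.5032


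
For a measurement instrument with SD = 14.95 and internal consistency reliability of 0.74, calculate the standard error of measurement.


SEM = SD * sqrt(1 - rxx)
SEM = 14.95 * sqrt(1 - 0.74)
SEM = 14.95 * sqrt(0.26) = 14.95 * 0.509902
SEM = 7.623

7.623


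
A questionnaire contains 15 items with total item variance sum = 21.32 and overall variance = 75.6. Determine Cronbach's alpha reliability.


alpha = (k/(k-1)) * (1 - sum(si^2)/s_total^2)
= (15/14) * (1 - 21.32/75.6)
alpha = 0.7693

0.7693


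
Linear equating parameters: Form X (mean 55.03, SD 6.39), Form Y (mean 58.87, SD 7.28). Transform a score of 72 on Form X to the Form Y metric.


slope = SD_Y / SD_X = 7.28 / 6.39 ~ 1.1393
intercept = mean_Y - slope * mean_X = 58.87 - (7.28 / 6.39) * 55.03 ~ -3.8246
Y = slope * X + intercept. To avoid rounding drift from the rounded slope/intercept, evaluate the equivalent form Y = mean_Y + SD_Y * (X - mean_X) / SD_X at full precision:
Y = 58.87 + 7.28 * (72 - 55.03) / 6.39
Y = 58.87 + 7.28 * 16.97 / 6.39
Y = 58.87 + 123.5416 / 6.39
Y = 58.87 + 19.3336
Y = 78.2036

78.2036


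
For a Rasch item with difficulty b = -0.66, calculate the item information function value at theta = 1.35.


P = 1/(1+exp(-(1.35--0.66))) = 0.8818
I = P*(1-P) = 0.8818 * 0.1182
I = 0.1042

0.1042


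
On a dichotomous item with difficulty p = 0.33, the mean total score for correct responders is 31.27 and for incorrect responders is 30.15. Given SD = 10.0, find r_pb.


q = 1 - p = 0.67
rpb = ((M1 - M0) / SD) * sqrt(p * q)
rpb = ((31.27 - 30.15) / 10.0) * sqrt(0.33 * 0.67)
rpb = 0.0527

0.0527


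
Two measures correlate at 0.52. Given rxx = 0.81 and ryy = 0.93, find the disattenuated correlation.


r_corrected = rxy / sqrt(rxx * ryy)
= 0.52 / sqrt(0.81 * 0.93)
= 0.52 / sqrt(0.7533)
= 0.52 / 0.867929
r_corrected = 0.5991

0.5991


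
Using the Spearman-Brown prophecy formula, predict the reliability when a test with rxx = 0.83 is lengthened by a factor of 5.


r_new = (n * rxx) / (1 + (n-1) * rxx)
r_new = (5 * 0.83) / (1 + 4 * 0.83)
r_new = 4.15 / 4.32
r_new = 0.9606

0.9606


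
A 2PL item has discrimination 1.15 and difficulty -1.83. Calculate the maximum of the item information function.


For 2PL, max info at theta = b = -1.83
I_max = a^2 / 4 = 1.15^2 / 4
= 1.3225 / 4
I_max = 0.3306

0.3306


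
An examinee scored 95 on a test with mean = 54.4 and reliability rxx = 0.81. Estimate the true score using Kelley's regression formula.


T_est = rxx * X + (1 - rxx) * mean
T_est = 0.81 * 95 + 0.19 * 54.4
T_est = 76.95 + 10.336
T_est = 87.286

87.286


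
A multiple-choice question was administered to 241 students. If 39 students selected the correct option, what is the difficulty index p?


Item difficulty p = number correct / total examinees
p = 39 / 241
p = 0.1618

0.1618


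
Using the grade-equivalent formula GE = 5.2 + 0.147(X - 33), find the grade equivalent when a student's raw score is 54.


raw - median = 54 - 33 = 21
slope * diff = 0.147 * 21 = 3.087
GE = 5.2 + 3.087
GE = 8.287

8.287


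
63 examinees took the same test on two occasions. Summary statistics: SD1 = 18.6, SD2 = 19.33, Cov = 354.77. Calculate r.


r = cov(X,Y) / (SD_X * SD_Y)
r = 354.77 / (18.6 * 19.33)
r = 354.77 / 359.538
r = 0.9867

0.9867


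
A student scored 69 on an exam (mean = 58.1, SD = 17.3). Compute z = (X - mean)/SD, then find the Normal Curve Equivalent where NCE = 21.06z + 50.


z = (X - mean) / SD = (69 - 58.1) / 17.3
z = 10.9 / 17.3
z = 0.6301
NCE = NCE = 21.06z + 50
Carry z at full precision (z = 10.9 / 17.3) into the conversion:
NCE = 21.06 * (10.9 / 17.3) + 50 = 229.554 / 17.3 + 50
NCE = 13.269 + 50
NCE = 63.269

63.269


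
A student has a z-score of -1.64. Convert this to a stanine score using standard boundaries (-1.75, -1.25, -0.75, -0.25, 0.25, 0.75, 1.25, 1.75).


Stanine boundaries: [-1.75, -1.25, -0.75, -0.25, 0.25, 0.75, 1.25, 1.75]
z = -1.64
Check each boundary:
  z >= -1.75 -> could be stanine 2
  z < -1.25
  z < -0.75
  z < -0.25
  z < 0.25
  z < 0.75
  z < 1.25
  z < 1.75
Highest qualifying boundary gives stanine = 2

2


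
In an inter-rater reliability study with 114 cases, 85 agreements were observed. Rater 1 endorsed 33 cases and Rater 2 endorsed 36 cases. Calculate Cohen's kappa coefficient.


P_o = 85/114 = 0.745614
P_e = (33*36 + 81*78) / 12996 = 0.577562
kappa = (P_o - P_e) / (1 - P_e)
kappa = (0.745614 - 0.577562) / (1 - 0.577562)
kappa = 0.3978

0.3978


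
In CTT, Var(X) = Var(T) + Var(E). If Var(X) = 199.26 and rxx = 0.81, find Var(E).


var_true = rxx * var_obs = 0.81 * 199.26 = 161.4006
var_error = var_obs - var_true
var_error = 199.26 - 161.4006
var_error = 37.8594

37.8594


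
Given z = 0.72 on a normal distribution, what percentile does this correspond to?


CDF(z) = 0.5 * (1 + erf(z/sqrt(2)))
erf(0.5091) = 0.5285
CDF = 0.7642
Percentile rank = 0.7642 * 100 = 76.42

76.42


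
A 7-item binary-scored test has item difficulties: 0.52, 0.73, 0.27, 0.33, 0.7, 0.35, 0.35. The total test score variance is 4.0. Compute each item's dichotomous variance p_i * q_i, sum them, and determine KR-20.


For each item, compute p_i * q_i:
  Item 1: 0.52 * 0.48 = 0.2496
  Item 2: 0.73 * 0.27 = 0.1971
  Item 3: 0.27 * 0.73 = 0.1971
  Item 4: 0.33 * 0.67 = 0.2211
  Item 5: 0.7 * 0.3 = 0.21
  Item 6: 0.35 * 0.65 = 0.2275
  Item 7: 0.35 * 0.65 = 0.2275
Sum(p_i * q_i) = 0.2496 + 0.1971 + 0.1971 + 0.2211 + 0.21 + 0.2275 + 0.2275 = 1.5299
KR-20 = (k/(k-1)) * (1 - Sum(p_i*q_i) / Var_total)
= (7/6) * (1 - 1.5299/4.0)
= 1.1667 * 0.6175
KR-20 = 0.7204

0.7204


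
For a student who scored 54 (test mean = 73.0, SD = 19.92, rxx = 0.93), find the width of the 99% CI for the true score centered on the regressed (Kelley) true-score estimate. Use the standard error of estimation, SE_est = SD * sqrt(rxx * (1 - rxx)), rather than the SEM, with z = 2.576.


True score estimate = 0.93*54 + 0.07*73.0 = 55.33
SE_est = SD * sqrt(rxx * (1 - rxx)) = 19.92 * sqrt(0.93 * 0.07) = 19.92 * sqrt(0.0651) = 5.082529
CI = T_est +/- z * SE_est, so width = 2 * z * SE_est = 2 * 2.576 * 5.082529
Width = 26.1852

26.1852


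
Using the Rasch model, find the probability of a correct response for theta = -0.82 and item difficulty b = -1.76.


theta - b = -0.82 - -1.76 = 0.94
exp(-(theta - b)) = exp(-0.94) = 0.3906
P = 1 / (1 + 0.3906)
P = 0.7191

0.7191


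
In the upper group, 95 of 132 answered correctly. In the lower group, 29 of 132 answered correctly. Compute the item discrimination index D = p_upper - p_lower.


p_upper = 95/132 = 0.7197
p_lower = 29/132 = 0.2197
D = 0.7197 - 0.2197 = 0.5

0.5


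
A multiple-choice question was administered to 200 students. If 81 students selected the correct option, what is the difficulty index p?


Item difficulty p = number correct / total examinees
p = 81 / 200
p = 0.405

0.405


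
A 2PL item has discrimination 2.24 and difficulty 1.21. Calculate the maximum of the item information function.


For 2PL, max info at theta = b = 1.21
I_max = a^2 / 4 = 2.24^2 / 4
= 5.0176 / 4
I_max = 1.2544

1.2544


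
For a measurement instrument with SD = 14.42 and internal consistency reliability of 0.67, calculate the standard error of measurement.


SEM = SD * sqrt(1 - rxx)
SEM = 14.42 * sqrt(1 - 0.67)
SEM = 14.42 * sqrt(0.33) = 14.42 * 0.574456
SEM = 8.2837

8.2837


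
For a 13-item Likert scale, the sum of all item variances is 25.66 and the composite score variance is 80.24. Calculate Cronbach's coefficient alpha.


alpha = (k/(k-1)) * (1 - sum(si^2)/s_total^2)
= (13/12) * (1 - 25.66/80.24)
alpha = 0.7369

0.7369


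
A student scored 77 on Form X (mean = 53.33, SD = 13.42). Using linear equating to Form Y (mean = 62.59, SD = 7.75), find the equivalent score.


slope = SD_Y / SD_X = 7.75 / 13.42 ~ 0.5775
intercept = mean_Y - slope * mean_X = 62.59 - (7.75 / 13.42) * 53.33 ~ 31.7921
Y = slope * X + intercept. To avoid rounding drift from the rounded slope/intercept, evaluate the equivalent form Y = mean_Y + SD_Y * (X - mean_X) / SD_X at full precision:
Y = 62.59 + 7.75 * (77 - 53.33) / 13.42
Y = 62.59 + 7.75 * 23.67 / 13.42
Y = 62.59 + 183.4425 / 13.42
Y = 62.59 + 13.6693
Y = 76.2593

76.2593


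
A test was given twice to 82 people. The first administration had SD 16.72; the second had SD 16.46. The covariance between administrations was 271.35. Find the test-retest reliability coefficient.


r = cov(X,Y) / (SD_X * SD_Y)
r = 271.35 / (16.72 * 16.46)
r = 271.35 / 275.2112
r = 0.986

0.986


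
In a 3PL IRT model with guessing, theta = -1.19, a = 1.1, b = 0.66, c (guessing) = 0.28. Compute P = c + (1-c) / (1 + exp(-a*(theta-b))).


logit = 1.1*(-1.19 - 0.66) = -2.035
P* = 1/(1 + exp(--2.035)) = 0.1156
P = 0.28 + (1 - 0.28) * 0.1156
P = 0.3632

0.3632


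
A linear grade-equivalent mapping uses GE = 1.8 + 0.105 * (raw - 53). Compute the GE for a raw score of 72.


raw - median = 72 - 53 = 19
slope * diff = 0.105 * 19 = 1.995
GE = 1.8 + 1.995
GE = 3.795

3.795


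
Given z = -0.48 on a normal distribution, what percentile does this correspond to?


CDF(z) = 0.5 * (1 + erf(z/sqrt(2)))
erf(-0.3394) = -0.3688
CDF = 0.3156
Percentile rank = 0.3156 * 100 = 31.56

31.56


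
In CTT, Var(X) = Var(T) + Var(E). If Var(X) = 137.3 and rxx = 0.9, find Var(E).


var_true = rxx * var_obs = 0.9 * 137.3 = 123.57
var_error = var_obs - var_true
var_error = 137.3 - 123.57
var_error = 13.73

13.73


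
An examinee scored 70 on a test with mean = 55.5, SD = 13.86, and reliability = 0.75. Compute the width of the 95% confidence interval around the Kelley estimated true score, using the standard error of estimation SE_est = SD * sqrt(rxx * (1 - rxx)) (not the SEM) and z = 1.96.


True score estimate = 0.75*70 + 0.25*55.5 = 66.375
SE_est = SD * sqrt(rxx * (1 - rxx)) = 13.86 * sqrt(0.75 * 0.25) = 13.86 * sqrt(0.1875) = 6.001556
CI = T_est +/- z * SE_est, so width = 2 * z * SE_est = 2 * 1.96 * 6.001556
Width = 23.5261

23.5261


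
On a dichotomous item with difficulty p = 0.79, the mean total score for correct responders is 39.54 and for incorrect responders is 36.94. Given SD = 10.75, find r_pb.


q = 1 - p = 0.21
rpb = ((M1 - M0) / SD) * sqrt(p * q)
rpb = ((39.54 - 36.94) / 10.75) * sqrt(0.79 * 0.21)
rpb = 0.0985

0.0985


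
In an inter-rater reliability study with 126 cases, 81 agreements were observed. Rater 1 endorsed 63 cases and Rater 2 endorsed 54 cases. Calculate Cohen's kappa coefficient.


P_o = 81/126 = 0.642857
P_e = (63*54 + 63*72) / 15876 = 0.5
kappa = (P_o - P_e) / (1 - P_e)
kappa = (0.642857 - 0.5) / (1 - 0.5)
kappa = 0.2857

0.2857


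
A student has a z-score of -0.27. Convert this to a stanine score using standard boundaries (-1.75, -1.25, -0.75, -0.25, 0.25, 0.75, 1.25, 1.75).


Stanine boundaries: [-1.75, -1.25, -0.75, -0.25, 0.25, 0.75, 1.25, 1.75]
z = -0.27
Check each boundary:
  z >= -1.75 -> could be stanine 2
  z >= -1.25 -> could be stanine 3
  z >= -0.75 -> could be stanine 4
  z < -0.25
  z < 0.25
  z < 0.75
  z < 1.25
  z < 1.75
Highest qualifying boundary gives stanine = 4

4


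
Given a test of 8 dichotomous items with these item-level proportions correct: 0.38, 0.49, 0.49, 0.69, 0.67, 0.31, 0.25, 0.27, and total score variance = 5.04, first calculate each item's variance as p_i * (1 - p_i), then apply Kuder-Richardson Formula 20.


For each item, compute p_i * q_i:
  Item 1: 0.38 * 0.62 = 0.2356
  Item 2: 0.49 * 0.51 = 0.2499
  Item 3: 0.49 * 0.51 = 0.2499
  Item 4: 0.69 * 0.31 = 0.2139
  Item 5: 0.67 * 0.33 = 0.2211
  Item 6: 0.31 * 0.69 = 0.2139
  Item 7: 0.25 * 0.75 = 0.1875
  Item 8: 0.27 * 0.73 = 0.1971
Sum(p_i * q_i) = 0.2356 + 0.2499 + 0.2499 + 0.2139 + 0.2211 + 0.2139 + 0.1875 + 0.1971 = 1.7689
KR-20 = (k/(k-1)) * (1 - Sum(p_i*q_i) / Var_total)
= (8/7) * (1 - 1.7689/5.04)
= 1.1429 * 0.649
KR-20 = 0.7417

0.7417


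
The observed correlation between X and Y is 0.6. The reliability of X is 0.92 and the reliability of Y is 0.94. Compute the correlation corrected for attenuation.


r_corrected = rxy / sqrt(rxx * ryy)
= 0.6 / sqrt(0.92 * 0.94)
= 0.6 / sqrt(0.8648)
= 0.6 / 0.929946
r_corrected = 0.6452

0.6452


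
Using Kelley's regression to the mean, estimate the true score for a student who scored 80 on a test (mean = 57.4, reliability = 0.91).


T_est = rxx * X + (1 - rxx) * mean
T_est = 0.91 * 80 + 0.09 * 57.4
T_est = 72.8 + 5.166
T_est = 77.966

77.966


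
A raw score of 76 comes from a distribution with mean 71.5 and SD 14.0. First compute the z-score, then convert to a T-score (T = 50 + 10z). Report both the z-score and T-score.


z = (X - mean) / SD = (76 - 71.5) / 14.0
z = 4.5 / 14.0
z = 0.3214
T-score = T = 50 + 10z
Carry z at full precision (z = 4.5 / 14.0) into the conversion:
T-score = 50 + 10 * (4.5 / 14.0) = 50 + 45 / 14.0
T-score = 50 + 3.2143
T-score = 53.2143

53.2143


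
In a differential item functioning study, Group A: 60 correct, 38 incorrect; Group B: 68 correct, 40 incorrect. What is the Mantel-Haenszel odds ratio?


Odds_A = 60/38 = 1.5789
Odds_B = 68/40 = 1.7
OR = Odds_A / Odds_B = 1.5789 / 1.7
Exactly, OR = (60 * 40) / (38 * 68) = 2400 / 2584
OR = 0.9288

0.9288


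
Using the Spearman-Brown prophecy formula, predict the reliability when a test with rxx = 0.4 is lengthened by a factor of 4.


r_new = (n * rxx) / (1 + (n-1) * rxx)
r_new = (4 * 0.4) / (1 + 3 * 0.4)
r_new = 1.6 / 2.2
r_new = 0.7273

0.7273


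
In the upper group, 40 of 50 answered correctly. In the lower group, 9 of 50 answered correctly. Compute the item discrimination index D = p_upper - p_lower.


p_upper = 40/50 = 0.8
p_lower = 9/50 = 0.18
D = 0.8 - 0.18 = 0.62

0.62


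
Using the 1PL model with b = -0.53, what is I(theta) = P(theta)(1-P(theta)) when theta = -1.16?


P = 1/(1+exp(-(-1.16--0.53))) = 0.3475
I = P*(1-P) = 0.3475 * 0.6525
I = 0.2267

0.2267


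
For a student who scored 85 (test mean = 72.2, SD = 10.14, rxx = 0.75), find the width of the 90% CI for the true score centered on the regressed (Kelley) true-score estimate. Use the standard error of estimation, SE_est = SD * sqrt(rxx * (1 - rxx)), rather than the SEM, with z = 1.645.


True score estimate = 0.75*85 + 0.25*72.2 = 81.8
SE_est = SD * sqrt(rxx * (1 - rxx)) = 10.14 * sqrt(0.75 * 0.25) = 10.14 * sqrt(0.1875) = 4.390749
CI = T_est +/- z * SE_est, so width = 2 * z * SE_est = 2 * 1.645 * 4.390749
Width = 14.4456

14.4456


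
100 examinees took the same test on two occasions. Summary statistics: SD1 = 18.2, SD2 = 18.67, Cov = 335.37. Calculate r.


r = cov(X,Y) / (SD_X * SD_Y)
r = 335.37 / (18.2 * 18.67)
r = 335.37 / 339.794
r = 0.987

0.987


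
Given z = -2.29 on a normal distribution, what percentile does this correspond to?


CDF(z) = 0.5 * (1 + erf(z/sqrt(2)))
erf(-1.6193) = -0.978
CDF = 0.011
Percentile rank = 0.011 * 100 = 1.1

1.1


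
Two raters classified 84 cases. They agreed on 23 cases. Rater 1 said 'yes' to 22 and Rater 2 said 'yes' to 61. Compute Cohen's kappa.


P_o = 23/84 = 0.27381
P_e = (22*61 + 62*23) / 7056 = 0.39229
kappa = (P_o - P_e) / (1 - P_e)
kappa = (0.27381 - 0.39229) / (1 - 0.39229)
kappa = -0.195

-0.195


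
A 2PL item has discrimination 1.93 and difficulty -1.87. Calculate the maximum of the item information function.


For 2PL, max info at theta = b = -1.87
I_max = a^2 / 4 = 1.93^2 / 4
= 3.7249 / 4
I_max = 0.9312

0.9312


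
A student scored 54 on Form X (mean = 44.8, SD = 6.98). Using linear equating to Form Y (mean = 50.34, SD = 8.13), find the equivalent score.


slope = SD_Y / SD_X = 8.13 / 6.98 ~ 1.1648
intercept = mean_Y - slope * mean_X = 50.34 - (8.13 / 6.98) * 44.8 ~ -1.8411
Y = slope * X + intercept. To avoid rounding drift from the rounded slope/intercept, evaluate the equivalent form Y = mean_Y + SD_Y * (X - mean_X) / SD_X at full precision:
Y = 50.34 + 8.13 * (54 - 44.8) / 6.98
Y = 50.34 + 8.13 * 9.2 / 6.98
Y = 50.34 + 74.796 / 6.98
Y = 50.34 + 10.7158
Y = 61.0558

61.0558


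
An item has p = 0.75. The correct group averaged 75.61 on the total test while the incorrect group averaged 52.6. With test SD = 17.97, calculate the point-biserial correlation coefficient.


q = 1 - p = 0.25
rpb = ((M1 - M0) / SD) * sqrt(p * q)
rpb = ((75.61 - 52.6) / 17.97) * sqrt(0.75 * 0.25)
rpb = 0.5545

0.5545


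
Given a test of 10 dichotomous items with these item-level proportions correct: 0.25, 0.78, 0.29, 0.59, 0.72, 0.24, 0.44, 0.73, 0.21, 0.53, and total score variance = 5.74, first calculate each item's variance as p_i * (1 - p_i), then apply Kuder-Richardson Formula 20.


For each item, compute p_i * q_i:
  Item 1: 0.25 * 0.75 = 0.1875
  Item 2: 0.78 * 0.22 = 0.1716
  Item 3: 0.29 * 0.71 = 0.2059
  Item 4: 0.59 * 0.41 = 0.2419
  Item 5: 0.72 * 0.28 = 0.2016
  Item 6: 0.24 * 0.76 = 0.1824
  Item 7: 0.44 * 0.56 = 0.2464
  Item 8: 0.73 * 0.27 = 0.1971
  Item 9: 0.21 * 0.79 = 0.1659
  Item 10: 0.53 * 0.47 = 0.2491
Sum(p_i * q_i) = 0.1875 + 0.1716 + 0.2059 + 0.2419 + 0.2016 + 0.1824 + 0.2464 + 0.1971 + 0.1659 + 0.2491 = 2.0494
KR-20 = (k/(k-1)) * (1 - Sum(p_i*q_i) / Var_total)
= (10/9) * (1 - 2.0494/5.74)
= 1.1111 * 0.643
KR-20 = 0.7144

0.7144


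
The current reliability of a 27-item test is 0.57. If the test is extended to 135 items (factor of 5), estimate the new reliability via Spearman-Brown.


r_new = (n * rxx) / (1 + (n-1) * rxx)
r_new = (5 * 0.57) / (1 + 4 * 0.57)
r_new = 2.85 / 3.28
r_new = 0.8689

0.8689


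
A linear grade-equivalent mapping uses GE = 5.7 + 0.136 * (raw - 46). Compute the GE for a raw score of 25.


raw - median = 25 - 46 = -21
slope * diff = 0.136 * -21 = -2.856
GE = 5.7 + -2.856
GE = 2.844

2.844


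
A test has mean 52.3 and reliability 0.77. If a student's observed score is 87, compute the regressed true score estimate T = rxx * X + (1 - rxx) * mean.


T_est = rxx * X + (1 - rxx) * mean
T_est = 0.77 * 87 + 0.23 * 52.3
T_est = 66.99 + 12.029
T_est = 79.019

79.019


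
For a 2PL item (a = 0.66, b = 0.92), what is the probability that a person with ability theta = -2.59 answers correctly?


a*(theta - b) = 0.66 * (-2.59 - 0.92) = -2.3166
exp(--2.3166) = 10.1411
P = 1 / (1 + 10.1411)
P = 0.0898

0.0898


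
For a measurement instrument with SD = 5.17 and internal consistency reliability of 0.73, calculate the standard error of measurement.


SEM = SD * sqrt(1 - rxx)
SEM = 5.17 * sqrt(1 - 0.73)
SEM = 5.17 * sqrt(0.27) = 5.17 * 0.519615
SEM = 2.6864

2.6864


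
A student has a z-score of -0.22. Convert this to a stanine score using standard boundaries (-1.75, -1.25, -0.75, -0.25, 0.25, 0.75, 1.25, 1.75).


Stanine boundaries: [-1.75, -1.25, -0.75, -0.25, 0.25, 0.75, 1.25, 1.75]
z = -0.22
Check each boundary:
  z >= -1.75 -> could be stanine 2
  z >= -1.25 -> could be stanine 3
  z >= -0.75 -> could be stanine 4
  z >= -0.25 -> could be stanine 5
  z < 0.25
  z < 0.75
  z < 1.25
  z < 1.75
Highest qualifying boundary gives stanine = 5

5


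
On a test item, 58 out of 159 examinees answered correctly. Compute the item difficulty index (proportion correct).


Item difficulty p = number correct / total examinees
p = 58 / 159
p = 0.3648

0.3648


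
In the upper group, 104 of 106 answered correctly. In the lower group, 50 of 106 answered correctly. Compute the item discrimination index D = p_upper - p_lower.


p_upper = 104/106 = 0.9811
p_lower = 50/106 = 0.4717
D = 0.9811 - 0.4717 = 0.5094

0.5094


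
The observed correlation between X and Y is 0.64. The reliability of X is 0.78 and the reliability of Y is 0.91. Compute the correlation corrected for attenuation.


r_corrected = rxy / sqrt(rxx * ryy)
= 0.64 / sqrt(0.78 * 0.91)
= 0.64 / sqrt(0.7098)
= 0.64 / 0.842496
r_corrected = 0.7596

0.7596


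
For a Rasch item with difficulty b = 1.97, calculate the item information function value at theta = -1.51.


P = 1/(1+exp(-(-1.51-1.97))) = 0.0299
I = P*(1-P) = 0.0299 * 0.9701
I = 0.029

0.029


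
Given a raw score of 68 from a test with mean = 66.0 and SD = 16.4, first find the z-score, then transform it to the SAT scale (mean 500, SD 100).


z = (X - mean) / SD = (68 - 66.0) / 16.4
z = 2.0 / 16.4
z = 0.122
SAT-scale = SAT = 500 + 100z
Carry z at full precision (z = 2.0 / 16.4) into the conversion:
SAT-scale = 500 + 100 * (2.0 / 16.4) = 500 + 200 / 16.4
SAT-scale = 500 + 12.1951
SAT-scale = 512.1951

512.1951


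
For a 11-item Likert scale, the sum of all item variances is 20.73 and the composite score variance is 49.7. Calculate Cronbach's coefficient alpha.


alpha = (k/(k-1)) * (1 - sum(si^2)/s_total^2)
= (11/10) * (1 - 20.73/49.7)
alpha = 0.6412

0.6412


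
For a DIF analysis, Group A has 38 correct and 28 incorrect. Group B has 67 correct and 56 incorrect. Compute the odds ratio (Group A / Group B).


Odds_A = 38/28 = 1.3571
Odds_B = 67/56 = 1.1964
OR = Odds_A / Odds_B = 1.3571 / 1.1964
Exactly, OR = (38 * 56) / (28 * 67) = 2128 / 1876
OR = 1.1343

1.1343


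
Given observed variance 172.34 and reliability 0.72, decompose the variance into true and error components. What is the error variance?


var_true = rxx * var_obs = 0.72 * 172.34 = 124.0848
var_error = var_obs - var_true
var_error = 172.34 - 124.0848
var_error = 48.2552

48.2552


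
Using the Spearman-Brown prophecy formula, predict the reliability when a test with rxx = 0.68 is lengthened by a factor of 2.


r_new = (n * rxx) / (1 + (n-1) * rxx)
r_new = (2 * 0.68) / (1 + 1 * 0.68)
r_new = 1.36 / 1.68
r_new = 0.8095

0.8095


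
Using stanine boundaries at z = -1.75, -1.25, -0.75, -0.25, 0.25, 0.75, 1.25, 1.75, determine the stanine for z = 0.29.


Stanine boundaries: [-1.75, -1.25, -0.75, -0.25, 0.25, 0.75, 1.25, 1.75]
z = 0.29
Check each boundary:
  z >= -1.75 -> could be stanine 2
  z >= -1.25 -> could be stanine 3
  z >= -0.75 -> could be stanine 4
  z >= -0.25 -> could be stanine 5
  z >= 0.25 -> could be stanine 6
  z < 0.75
  z < 1.25
  z < 1.75
Highest qualifying boundary gives stanine = 6

6


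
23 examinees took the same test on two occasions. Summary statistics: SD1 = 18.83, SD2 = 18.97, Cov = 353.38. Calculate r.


r = cov(X,Y) / (SD_X * SD_Y)
r = 353.38 / (18.83 * 18.97)
r = 353.38 / 357.2051
r = 0.9893

0.9893


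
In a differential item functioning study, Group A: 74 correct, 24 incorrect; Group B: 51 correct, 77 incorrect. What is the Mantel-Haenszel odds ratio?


Odds_A = 74/24 = 3.0833
Odds_B = 51/77 = 0.6623
OR = Odds_A / Odds_B = 3.0833 / 0.6623
Exactly, OR = (74 * 77) / (24 * 51) = 5698 / 1224
OR = 4.6552

4.6552


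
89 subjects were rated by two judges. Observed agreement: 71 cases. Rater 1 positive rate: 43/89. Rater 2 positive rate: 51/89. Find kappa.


P_o = 71/89 = 0.797753
P_e = (43*51 + 46*38) / 7921 = 0.497538
kappa = (P_o - P_e) / (1 - P_e)
kappa = (0.797753 - 0.497538) / (1 - 0.497538)
kappa = 0.5975

0.5975


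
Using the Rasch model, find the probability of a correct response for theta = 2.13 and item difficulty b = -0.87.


theta - b = 2.13 - -0.87 = 3.0
exp(-(theta - b)) = exp(-3.0) = 0.0498
P = 1 / (1 + 0.0498)
P = 0.9526

0.9526


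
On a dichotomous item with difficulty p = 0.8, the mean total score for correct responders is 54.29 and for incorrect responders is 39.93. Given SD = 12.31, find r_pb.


q = 1 - p = 0.2
rpb = ((M1 - M0) / SD) * sqrt(p * q)
rpb = ((54.29 - 39.93) / 12.31) * sqrt(0.8 * 0.2)
rpb = 0.4666

0.4666


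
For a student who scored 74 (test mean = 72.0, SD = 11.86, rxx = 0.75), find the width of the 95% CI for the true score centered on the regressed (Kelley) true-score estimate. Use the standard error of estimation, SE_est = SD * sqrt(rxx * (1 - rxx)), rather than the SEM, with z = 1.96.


True score estimate = 0.75*74 + 0.25*72.0 = 73.5
SE_est = SD * sqrt(rxx * (1 - rxx)) = 11.86 * sqrt(0.75 * 0.25) = 11.86 * sqrt(0.1875) = 5.135531
CI = T_est +/- z * SE_est, so width = 2 * z * SE_est = 2 * 1.96 * 5.135531
Width = 20.1313

20.1313
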